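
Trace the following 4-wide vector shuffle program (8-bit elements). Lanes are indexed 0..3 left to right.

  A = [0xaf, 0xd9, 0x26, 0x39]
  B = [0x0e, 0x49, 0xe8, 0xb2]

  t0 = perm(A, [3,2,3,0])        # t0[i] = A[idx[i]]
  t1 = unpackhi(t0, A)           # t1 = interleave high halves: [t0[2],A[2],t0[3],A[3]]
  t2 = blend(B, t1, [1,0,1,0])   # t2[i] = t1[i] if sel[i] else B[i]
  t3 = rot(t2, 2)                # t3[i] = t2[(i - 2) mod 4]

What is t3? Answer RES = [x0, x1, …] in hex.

RES = [0xaf, 0xb2, 0x39, 0x49]

→ t0 |39|26|39|af|
→ t1 |39|26|af|39|
→ t2 |39|49|af|b2|
→ t3 |af|b2|39|49|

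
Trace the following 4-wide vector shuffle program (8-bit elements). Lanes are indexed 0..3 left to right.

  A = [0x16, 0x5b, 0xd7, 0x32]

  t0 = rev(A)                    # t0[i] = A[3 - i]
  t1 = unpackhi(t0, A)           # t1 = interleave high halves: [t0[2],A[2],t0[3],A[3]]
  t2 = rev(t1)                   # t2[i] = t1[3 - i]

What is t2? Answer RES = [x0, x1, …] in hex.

RES = [0x32, 0x16, 0xd7, 0x5b]

  t0: 32 d7 5b 16
  t1: 5b d7 16 32
  t2: 32 16 d7 5b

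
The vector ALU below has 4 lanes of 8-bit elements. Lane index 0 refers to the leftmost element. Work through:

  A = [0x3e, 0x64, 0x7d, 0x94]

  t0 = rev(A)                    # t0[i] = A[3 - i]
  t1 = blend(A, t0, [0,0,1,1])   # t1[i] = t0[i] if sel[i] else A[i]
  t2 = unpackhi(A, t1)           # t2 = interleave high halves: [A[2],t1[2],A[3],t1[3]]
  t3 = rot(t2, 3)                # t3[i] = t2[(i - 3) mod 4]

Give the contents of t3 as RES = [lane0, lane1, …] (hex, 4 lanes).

RES = [ 0x64  0x94  0x3e  0x7d ]

  t0: 94 7d 64 3e
  t1: 3e 64 64 3e
  t2: 7d 64 94 3e
  t3: 64 94 3e 7d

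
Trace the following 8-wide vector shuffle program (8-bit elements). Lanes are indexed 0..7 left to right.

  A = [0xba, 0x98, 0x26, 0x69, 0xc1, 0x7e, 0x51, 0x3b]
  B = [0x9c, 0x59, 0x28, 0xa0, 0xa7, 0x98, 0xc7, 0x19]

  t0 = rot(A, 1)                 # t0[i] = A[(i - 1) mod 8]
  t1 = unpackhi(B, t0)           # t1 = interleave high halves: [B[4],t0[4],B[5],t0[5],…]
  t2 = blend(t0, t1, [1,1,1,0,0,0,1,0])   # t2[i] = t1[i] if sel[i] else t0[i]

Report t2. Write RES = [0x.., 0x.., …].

RES = [0xa7, 0x69, 0x98, 0x26, 0x69, 0xc1, 0x19, 0x51]

  t0: 3b ba 98 26 69 c1 7e 51
  t1: a7 69 98 c1 c7 7e 19 51
  t2: a7 69 98 26 69 c1 19 51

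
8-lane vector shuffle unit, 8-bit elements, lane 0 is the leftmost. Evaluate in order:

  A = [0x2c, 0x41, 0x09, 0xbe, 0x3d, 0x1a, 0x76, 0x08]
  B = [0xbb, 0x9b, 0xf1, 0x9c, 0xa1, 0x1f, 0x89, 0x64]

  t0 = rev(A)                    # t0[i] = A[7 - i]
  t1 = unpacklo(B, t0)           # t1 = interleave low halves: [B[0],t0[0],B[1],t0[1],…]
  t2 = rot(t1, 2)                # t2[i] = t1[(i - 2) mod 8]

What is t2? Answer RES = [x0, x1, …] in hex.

RES = [ 0x9c  0x3d  0xbb  0x08  0x9b  0x76  0xf1  0x1a ]

  t0: 08 76 1a 3d be 09 41 2c
  t1: bb 08 9b 76 f1 1a 9c 3d
  t2: 9c 3d bb 08 9b 76 f1 1a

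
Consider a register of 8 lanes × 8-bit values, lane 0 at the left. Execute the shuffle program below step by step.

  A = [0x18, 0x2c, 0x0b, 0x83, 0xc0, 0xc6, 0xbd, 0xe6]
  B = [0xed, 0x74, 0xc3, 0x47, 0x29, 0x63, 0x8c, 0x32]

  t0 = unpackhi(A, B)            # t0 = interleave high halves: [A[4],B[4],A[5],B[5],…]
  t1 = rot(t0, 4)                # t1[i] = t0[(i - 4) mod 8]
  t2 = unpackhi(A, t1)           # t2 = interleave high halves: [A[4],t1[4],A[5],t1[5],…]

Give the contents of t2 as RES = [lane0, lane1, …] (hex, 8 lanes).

→ t0 |c0|29|c6|63|bd|8c|e6|32|
→ t1 |bd|8c|e6|32|c0|29|c6|63|
→ t2 |c0|c0|c6|29|bd|c6|e6|63|

RES = [ 0xc0  0xc0  0xc6  0x29  0xbd  0xc6  0xe6  0x63 ]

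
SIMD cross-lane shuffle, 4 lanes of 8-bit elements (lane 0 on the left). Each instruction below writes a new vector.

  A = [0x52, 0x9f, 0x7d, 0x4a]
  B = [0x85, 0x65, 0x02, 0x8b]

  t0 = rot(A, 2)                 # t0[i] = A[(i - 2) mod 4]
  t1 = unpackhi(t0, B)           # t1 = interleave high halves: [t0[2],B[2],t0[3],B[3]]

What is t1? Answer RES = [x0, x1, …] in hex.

t0 = [0x7d, 0x4a, 0x52, 0x9f]
t1 = [0x52, 0x02, 0x9f, 0x8b]

RES = [ 0x52  0x02  0x9f  0x8b ]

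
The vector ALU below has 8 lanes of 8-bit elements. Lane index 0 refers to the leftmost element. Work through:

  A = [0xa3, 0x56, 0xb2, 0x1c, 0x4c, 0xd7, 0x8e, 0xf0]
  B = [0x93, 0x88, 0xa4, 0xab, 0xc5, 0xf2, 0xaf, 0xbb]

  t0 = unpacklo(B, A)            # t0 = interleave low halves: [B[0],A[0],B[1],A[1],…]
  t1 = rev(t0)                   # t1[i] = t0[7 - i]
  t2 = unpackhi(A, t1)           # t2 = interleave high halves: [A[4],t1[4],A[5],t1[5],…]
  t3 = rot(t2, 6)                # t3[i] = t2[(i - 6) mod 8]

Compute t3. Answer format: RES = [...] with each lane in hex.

RES = [ 0xd7  0x88  0x8e  0xa3  0xf0  0x93  0x4c  0x56 ]

  t0: 93 a3 88 56 a4 b2 ab 1c
  t1: 1c ab b2 a4 56 88 a3 93
  t2: 4c 56 d7 88 8e a3 f0 93
  t3: d7 88 8e a3 f0 93 4c 56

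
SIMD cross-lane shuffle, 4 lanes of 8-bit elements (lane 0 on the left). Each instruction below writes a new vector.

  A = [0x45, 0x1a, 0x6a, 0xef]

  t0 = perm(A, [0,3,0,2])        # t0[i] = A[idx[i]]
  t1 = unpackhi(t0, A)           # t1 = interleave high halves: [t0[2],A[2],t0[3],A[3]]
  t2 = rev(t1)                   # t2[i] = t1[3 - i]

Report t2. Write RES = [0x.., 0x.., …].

  t0: 45 ef 45 6a
  t1: 45 6a 6a ef
  t2: ef 6a 6a 45

RES = [0xef, 0x6a, 0x6a, 0x45]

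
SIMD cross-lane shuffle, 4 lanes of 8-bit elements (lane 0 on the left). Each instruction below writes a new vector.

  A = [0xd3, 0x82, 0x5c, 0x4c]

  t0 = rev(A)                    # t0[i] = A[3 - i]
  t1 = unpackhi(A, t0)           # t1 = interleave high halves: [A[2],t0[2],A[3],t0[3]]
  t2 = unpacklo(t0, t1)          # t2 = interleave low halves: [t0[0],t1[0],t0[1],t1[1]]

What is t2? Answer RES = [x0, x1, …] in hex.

RES = [ 0x4c  0x5c  0x5c  0x82 ]

→ t0 |4c|5c|82|d3|
→ t1 |5c|82|4c|d3|
→ t2 |4c|5c|5c|82|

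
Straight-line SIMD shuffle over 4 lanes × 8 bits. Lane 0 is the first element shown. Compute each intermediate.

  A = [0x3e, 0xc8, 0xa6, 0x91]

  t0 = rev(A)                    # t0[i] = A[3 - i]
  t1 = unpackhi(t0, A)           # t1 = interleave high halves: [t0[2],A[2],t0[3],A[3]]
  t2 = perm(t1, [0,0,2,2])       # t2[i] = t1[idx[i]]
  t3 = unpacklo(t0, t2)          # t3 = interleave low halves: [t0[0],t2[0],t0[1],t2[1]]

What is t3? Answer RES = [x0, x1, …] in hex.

RES = [0x91, 0xc8, 0xa6, 0xc8]

  t0: 91 a6 c8 3e
  t1: c8 a6 3e 91
  t2: c8 c8 3e 3e
  t3: 91 c8 a6 c8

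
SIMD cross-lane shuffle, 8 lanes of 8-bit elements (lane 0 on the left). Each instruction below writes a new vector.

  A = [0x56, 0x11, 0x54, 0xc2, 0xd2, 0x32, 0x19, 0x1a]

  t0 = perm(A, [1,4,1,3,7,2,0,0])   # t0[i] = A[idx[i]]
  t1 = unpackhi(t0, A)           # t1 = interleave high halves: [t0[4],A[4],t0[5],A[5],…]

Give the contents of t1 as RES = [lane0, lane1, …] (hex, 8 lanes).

RES = [0x1a, 0xd2, 0x54, 0x32, 0x56, 0x19, 0x56, 0x1a]

  t0: 11 d2 11 c2 1a 54 56 56
  t1: 1a d2 54 32 56 19 56 1a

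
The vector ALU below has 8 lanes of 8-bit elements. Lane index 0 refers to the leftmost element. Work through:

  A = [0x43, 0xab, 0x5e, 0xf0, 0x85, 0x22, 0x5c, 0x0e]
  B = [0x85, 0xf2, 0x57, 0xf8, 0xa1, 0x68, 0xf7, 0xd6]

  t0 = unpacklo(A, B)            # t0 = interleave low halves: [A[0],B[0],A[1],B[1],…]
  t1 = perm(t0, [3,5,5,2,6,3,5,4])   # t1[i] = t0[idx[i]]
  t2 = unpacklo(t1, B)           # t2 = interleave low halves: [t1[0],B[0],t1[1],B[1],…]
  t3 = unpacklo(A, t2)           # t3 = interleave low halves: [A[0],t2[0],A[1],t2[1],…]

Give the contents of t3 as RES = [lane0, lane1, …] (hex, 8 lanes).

t0 = [0x43, 0x85, 0xab, 0xf2, 0x5e, 0x57, 0xf0, 0xf8]
t1 = [0xf2, 0x57, 0x57, 0xab, 0xf0, 0xf2, 0x57, 0x5e]
t2 = [0xf2, 0x85, 0x57, 0xf2, 0x57, 0x57, 0xab, 0xf8]
t3 = [0x43, 0xf2, 0xab, 0x85, 0x5e, 0x57, 0xf0, 0xf2]

RES = [ 0x43  0xf2  0xab  0x85  0x5e  0x57  0xf0  0xf2 ]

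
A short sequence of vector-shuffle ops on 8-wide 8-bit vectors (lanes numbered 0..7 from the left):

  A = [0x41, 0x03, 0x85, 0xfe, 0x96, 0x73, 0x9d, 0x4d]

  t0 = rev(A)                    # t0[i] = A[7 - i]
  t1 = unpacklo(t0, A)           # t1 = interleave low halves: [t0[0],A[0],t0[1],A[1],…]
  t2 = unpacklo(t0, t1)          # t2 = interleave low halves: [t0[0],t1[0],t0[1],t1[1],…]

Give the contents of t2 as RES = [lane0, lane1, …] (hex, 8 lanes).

RES = [ 0x4d  0x4d  0x9d  0x41  0x73  0x9d  0x96  0x03 ]

  t0: 4d 9d 73 96 fe 85 03 41
  t1: 4d 41 9d 03 73 85 96 fe
  t2: 4d 4d 9d 41 73 9d 96 03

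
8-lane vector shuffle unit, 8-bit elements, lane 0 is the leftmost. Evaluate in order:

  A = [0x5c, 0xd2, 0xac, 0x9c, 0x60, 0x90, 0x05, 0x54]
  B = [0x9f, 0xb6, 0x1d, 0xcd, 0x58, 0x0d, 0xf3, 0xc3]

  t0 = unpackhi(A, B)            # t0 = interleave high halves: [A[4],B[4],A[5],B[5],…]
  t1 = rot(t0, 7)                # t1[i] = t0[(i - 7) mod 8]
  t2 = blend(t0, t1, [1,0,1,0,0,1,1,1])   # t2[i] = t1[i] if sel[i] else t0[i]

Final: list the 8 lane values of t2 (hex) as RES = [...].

  t0: 60 58 90 0d 05 f3 54 c3
  t1: 58 90 0d 05 f3 54 c3 60
  t2: 58 58 0d 0d 05 54 c3 60

RES = [0x58, 0x58, 0x0d, 0x0d, 0x05, 0x54, 0xc3, 0x60]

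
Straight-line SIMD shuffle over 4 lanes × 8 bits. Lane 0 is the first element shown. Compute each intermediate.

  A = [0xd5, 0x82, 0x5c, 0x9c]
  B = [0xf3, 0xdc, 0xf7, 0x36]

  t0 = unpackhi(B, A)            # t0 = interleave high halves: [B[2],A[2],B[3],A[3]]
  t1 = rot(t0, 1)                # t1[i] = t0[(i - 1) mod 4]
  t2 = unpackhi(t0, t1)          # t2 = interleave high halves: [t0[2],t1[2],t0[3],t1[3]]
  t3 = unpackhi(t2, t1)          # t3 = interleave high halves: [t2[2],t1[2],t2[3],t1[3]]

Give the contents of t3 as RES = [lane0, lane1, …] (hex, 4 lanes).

  t0: f7 5c 36 9c
  t1: 9c f7 5c 36
  t2: 36 5c 9c 36
  t3: 9c 5c 36 36

RES = [0x9c, 0x5c, 0x36, 0x36]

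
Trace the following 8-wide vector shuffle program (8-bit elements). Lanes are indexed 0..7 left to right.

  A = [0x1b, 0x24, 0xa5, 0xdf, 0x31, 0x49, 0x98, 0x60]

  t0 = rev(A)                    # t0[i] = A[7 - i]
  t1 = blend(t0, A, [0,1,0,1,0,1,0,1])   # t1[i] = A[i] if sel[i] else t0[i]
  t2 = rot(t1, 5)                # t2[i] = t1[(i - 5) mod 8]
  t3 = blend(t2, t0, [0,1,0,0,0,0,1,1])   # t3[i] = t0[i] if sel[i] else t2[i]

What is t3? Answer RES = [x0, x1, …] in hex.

RES = [0xdf, 0x98, 0x49, 0x24, 0x60, 0x60, 0x24, 0x1b]

  t0: 60 98 49 31 df a5 24 1b
  t1: 60 24 49 df df 49 24 60
  t2: df df 49 24 60 60 24 49
  t3: df 98 49 24 60 60 24 1b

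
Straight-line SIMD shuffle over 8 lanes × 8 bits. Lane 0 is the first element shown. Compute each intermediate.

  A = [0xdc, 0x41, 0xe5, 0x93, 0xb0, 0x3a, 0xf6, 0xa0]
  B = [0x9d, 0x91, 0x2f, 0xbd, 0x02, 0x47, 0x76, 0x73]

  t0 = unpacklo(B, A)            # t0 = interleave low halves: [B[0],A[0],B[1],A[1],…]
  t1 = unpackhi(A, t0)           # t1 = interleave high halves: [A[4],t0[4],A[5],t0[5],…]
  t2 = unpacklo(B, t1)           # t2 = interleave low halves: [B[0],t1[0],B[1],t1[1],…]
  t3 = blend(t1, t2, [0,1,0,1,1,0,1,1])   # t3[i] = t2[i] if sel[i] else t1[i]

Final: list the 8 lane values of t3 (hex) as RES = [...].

RES = [0xb0, 0xb0, 0x3a, 0x2f, 0x2f, 0xbd, 0xbd, 0xe5]

t0 = [0x9d, 0xdc, 0x91, 0x41, 0x2f, 0xe5, 0xbd, 0x93]
t1 = [0xb0, 0x2f, 0x3a, 0xe5, 0xf6, 0xbd, 0xa0, 0x93]
t2 = [0x9d, 0xb0, 0x91, 0x2f, 0x2f, 0x3a, 0xbd, 0xe5]
t3 = [0xb0, 0xb0, 0x3a, 0x2f, 0x2f, 0xbd, 0xbd, 0xe5]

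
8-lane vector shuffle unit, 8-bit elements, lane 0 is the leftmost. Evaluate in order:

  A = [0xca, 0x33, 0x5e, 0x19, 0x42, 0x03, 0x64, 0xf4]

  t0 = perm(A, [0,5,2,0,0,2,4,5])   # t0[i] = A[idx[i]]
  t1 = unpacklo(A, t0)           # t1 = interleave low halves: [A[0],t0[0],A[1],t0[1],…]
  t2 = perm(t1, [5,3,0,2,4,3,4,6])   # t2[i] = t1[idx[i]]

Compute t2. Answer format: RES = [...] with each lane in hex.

RES = [0x5e, 0x03, 0xca, 0x33, 0x5e, 0x03, 0x5e, 0x19]

  t0: ca 03 5e ca ca 5e 42 03
  t1: ca ca 33 03 5e 5e 19 ca
  t2: 5e 03 ca 33 5e 03 5e 19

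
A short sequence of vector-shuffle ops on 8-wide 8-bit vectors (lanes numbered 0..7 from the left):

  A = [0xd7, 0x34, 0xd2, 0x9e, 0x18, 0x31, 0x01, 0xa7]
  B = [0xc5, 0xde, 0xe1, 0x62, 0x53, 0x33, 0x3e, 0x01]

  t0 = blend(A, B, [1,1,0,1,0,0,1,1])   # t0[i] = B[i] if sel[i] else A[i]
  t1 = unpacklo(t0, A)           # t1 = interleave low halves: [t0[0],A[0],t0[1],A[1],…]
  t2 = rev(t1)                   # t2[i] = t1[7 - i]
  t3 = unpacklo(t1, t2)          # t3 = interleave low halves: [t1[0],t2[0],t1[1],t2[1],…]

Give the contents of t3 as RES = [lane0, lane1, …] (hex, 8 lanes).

RES = [ 0xc5  0x9e  0xd7  0x62  0xde  0xd2  0x34  0xd2 ]

  t0: c5 de d2 62 18 31 3e 01
  t1: c5 d7 de 34 d2 d2 62 9e
  t2: 9e 62 d2 d2 34 de d7 c5
  t3: c5 9e d7 62 de d2 34 d2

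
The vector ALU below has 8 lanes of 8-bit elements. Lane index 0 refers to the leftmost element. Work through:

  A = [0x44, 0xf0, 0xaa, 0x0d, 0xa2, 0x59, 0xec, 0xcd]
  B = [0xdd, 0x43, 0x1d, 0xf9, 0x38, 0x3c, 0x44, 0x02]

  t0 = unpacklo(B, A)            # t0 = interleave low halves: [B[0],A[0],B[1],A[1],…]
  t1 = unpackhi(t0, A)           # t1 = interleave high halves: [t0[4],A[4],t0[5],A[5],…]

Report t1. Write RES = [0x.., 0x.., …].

RES = [0x1d, 0xa2, 0xaa, 0x59, 0xf9, 0xec, 0x0d, 0xcd]

t0 = [0xdd, 0x44, 0x43, 0xf0, 0x1d, 0xaa, 0xf9, 0x0d]
t1 = [0x1d, 0xa2, 0xaa, 0x59, 0xf9, 0xec, 0x0d, 0xcd]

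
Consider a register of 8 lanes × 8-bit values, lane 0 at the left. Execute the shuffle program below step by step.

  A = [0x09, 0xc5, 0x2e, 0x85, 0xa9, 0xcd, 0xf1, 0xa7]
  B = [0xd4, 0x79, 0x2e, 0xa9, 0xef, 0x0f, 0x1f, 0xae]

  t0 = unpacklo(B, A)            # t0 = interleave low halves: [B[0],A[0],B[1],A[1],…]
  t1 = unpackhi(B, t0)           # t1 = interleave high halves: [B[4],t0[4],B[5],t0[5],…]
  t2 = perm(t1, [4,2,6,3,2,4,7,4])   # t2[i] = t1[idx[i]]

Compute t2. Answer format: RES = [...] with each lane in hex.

RES = [0x1f, 0x0f, 0xae, 0x2e, 0x0f, 0x1f, 0x85, 0x1f]

  t0: d4 09 79 c5 2e 2e a9 85
  t1: ef 2e 0f 2e 1f a9 ae 85
  t2: 1f 0f ae 2e 0f 1f 85 1f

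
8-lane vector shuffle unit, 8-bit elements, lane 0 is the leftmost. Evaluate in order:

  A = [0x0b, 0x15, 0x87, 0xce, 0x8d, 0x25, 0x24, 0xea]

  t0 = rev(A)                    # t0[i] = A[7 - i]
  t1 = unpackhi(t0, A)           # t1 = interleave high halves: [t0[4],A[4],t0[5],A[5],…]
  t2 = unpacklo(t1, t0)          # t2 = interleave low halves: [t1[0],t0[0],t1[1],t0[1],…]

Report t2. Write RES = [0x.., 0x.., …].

  t0: ea 24 25 8d ce 87 15 0b
  t1: ce 8d 87 25 15 24 0b ea
  t2: ce ea 8d 24 87 25 25 8d

RES = [0xce, 0xea, 0x8d, 0x24, 0x87, 0x25, 0x25, 0x8d]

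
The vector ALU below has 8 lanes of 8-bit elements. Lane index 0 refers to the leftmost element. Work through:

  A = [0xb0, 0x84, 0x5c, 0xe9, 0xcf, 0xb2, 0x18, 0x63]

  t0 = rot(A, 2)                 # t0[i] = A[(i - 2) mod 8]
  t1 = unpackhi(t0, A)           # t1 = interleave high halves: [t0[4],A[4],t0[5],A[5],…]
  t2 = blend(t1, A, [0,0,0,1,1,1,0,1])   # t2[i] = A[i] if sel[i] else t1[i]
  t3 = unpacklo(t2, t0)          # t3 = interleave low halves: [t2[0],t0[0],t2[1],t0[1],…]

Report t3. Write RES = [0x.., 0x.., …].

  t0: 18 63 b0 84 5c e9 cf b2
  t1: 5c cf e9 b2 cf 18 b2 63
  t2: 5c cf e9 e9 cf b2 b2 63
  t3: 5c 18 cf 63 e9 b0 e9 84

RES = [0x5c, 0x18, 0xcf, 0x63, 0xe9, 0xb0, 0xe9, 0x84]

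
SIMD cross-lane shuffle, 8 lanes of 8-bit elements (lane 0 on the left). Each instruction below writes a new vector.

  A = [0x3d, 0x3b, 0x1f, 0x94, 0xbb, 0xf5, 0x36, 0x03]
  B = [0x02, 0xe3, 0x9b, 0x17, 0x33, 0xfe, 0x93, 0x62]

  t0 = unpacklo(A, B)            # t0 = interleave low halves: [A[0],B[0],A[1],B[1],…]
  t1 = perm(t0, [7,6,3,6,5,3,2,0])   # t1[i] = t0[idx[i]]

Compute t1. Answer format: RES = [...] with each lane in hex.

RES = [0x17, 0x94, 0xe3, 0x94, 0x9b, 0xe3, 0x3b, 0x3d]

t0 = [0x3d, 0x02, 0x3b, 0xe3, 0x1f, 0x9b, 0x94, 0x17]
t1 = [0x17, 0x94, 0xe3, 0x94, 0x9b, 0xe3, 0x3b, 0x3d]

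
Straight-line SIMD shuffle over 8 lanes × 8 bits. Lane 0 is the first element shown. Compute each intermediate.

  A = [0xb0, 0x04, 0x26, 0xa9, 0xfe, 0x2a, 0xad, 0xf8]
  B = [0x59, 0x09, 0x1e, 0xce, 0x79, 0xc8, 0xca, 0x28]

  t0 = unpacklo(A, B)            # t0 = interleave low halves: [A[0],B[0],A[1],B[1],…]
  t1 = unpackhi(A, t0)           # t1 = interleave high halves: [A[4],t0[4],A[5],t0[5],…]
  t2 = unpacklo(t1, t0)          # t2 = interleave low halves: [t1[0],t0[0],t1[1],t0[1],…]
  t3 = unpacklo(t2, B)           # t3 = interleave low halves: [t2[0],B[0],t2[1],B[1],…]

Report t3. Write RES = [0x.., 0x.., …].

RES = [ 0xfe  0x59  0xb0  0x09  0x26  0x1e  0x59  0xce ]

  t0: b0 59 04 09 26 1e a9 ce
  t1: fe 26 2a 1e ad a9 f8 ce
  t2: fe b0 26 59 2a 04 1e 09
  t3: fe 59 b0 09 26 1e 59 ce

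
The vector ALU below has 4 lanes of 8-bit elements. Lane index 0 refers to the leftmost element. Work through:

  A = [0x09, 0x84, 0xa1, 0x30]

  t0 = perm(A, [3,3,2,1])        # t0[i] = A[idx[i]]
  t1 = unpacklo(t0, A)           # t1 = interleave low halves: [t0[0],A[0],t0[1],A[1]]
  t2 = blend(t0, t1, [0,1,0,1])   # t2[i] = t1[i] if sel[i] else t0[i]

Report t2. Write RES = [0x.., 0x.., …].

  t0: 30 30 a1 84
  t1: 30 09 30 84
  t2: 30 09 a1 84

RES = [0x30, 0x09, 0xa1, 0x84]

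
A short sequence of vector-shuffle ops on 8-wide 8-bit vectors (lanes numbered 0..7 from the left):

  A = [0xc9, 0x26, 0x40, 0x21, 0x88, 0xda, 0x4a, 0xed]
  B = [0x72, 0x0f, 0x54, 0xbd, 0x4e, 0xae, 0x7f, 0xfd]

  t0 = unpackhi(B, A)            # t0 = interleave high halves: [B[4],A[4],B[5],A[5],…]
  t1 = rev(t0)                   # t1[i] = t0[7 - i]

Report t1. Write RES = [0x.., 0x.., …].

t0 = [0x4e, 0x88, 0xae, 0xda, 0x7f, 0x4a, 0xfd, 0xed]
t1 = [0xed, 0xfd, 0x4a, 0x7f, 0xda, 0xae, 0x88, 0x4e]

RES = [ 0xed  0xfd  0x4a  0x7f  0xda  0xae  0x88  0x4e ]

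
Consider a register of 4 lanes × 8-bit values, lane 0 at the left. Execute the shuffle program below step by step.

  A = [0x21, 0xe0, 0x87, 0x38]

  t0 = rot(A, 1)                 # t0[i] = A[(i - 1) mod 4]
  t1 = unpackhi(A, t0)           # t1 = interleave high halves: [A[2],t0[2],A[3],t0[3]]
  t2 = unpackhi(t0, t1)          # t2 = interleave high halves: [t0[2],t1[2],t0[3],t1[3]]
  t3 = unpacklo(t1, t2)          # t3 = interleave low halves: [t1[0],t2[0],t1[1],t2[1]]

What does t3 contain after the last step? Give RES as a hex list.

→ t0 |38|21|e0|87|
→ t1 |87|e0|38|87|
→ t2 |e0|38|87|87|
→ t3 |87|e0|e0|38|

RES = [ 0x87  0xe0  0xe0  0x38 ]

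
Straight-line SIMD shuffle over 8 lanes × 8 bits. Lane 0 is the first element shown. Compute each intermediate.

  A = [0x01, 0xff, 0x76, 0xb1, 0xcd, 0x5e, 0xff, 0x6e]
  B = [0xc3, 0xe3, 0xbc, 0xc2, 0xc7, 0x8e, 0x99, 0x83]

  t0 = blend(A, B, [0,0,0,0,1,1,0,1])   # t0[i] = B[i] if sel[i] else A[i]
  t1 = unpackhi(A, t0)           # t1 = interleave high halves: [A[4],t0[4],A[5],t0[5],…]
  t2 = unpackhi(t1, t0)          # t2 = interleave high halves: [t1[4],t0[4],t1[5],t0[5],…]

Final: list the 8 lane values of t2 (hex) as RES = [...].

→ t0 |01|ff|76|b1|c7|8e|ff|83|
→ t1 |cd|c7|5e|8e|ff|ff|6e|83|
→ t2 |ff|c7|ff|8e|6e|ff|83|83|

RES = [0xff, 0xc7, 0xff, 0x8e, 0x6e, 0xff, 0x83, 0x83]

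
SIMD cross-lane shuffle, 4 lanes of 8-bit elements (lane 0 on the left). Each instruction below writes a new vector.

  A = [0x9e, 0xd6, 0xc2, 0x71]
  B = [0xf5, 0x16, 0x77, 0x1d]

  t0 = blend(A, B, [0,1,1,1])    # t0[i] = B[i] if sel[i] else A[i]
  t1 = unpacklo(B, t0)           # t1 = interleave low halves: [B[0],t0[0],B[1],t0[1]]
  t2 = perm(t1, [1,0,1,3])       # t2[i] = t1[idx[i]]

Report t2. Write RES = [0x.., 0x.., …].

RES = [0x9e, 0xf5, 0x9e, 0x16]

  t0: 9e 16 77 1d
  t1: f5 9e 16 16
  t2: 9e f5 9e 16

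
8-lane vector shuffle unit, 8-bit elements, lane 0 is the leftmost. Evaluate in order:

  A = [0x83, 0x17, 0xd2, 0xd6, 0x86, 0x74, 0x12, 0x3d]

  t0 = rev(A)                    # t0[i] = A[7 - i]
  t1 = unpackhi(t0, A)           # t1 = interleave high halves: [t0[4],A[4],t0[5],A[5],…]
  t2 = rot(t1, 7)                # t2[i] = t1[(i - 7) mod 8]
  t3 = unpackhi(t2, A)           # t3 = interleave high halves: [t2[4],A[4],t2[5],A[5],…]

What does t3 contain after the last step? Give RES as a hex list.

RES = [0x12, 0x86, 0x83, 0x74, 0x3d, 0x12, 0xd6, 0x3d]

  t0: 3d 12 74 86 d6 d2 17 83
  t1: d6 86 d2 74 17 12 83 3d
  t2: 86 d2 74 17 12 83 3d d6
  t3: 12 86 83 74 3d 12 d6 3d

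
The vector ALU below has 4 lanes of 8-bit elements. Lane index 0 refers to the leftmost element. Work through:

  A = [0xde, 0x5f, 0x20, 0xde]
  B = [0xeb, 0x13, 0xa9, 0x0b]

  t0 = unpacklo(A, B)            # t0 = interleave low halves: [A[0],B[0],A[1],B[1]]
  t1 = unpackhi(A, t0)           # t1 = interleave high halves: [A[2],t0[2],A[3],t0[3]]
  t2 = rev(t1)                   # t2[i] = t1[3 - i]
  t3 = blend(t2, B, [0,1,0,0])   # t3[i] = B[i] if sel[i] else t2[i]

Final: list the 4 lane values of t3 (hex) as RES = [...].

RES = [0x13, 0x13, 0x5f, 0x20]

  t0: de eb 5f 13
  t1: 20 5f de 13
  t2: 13 de 5f 20
  t3: 13 13 5f 20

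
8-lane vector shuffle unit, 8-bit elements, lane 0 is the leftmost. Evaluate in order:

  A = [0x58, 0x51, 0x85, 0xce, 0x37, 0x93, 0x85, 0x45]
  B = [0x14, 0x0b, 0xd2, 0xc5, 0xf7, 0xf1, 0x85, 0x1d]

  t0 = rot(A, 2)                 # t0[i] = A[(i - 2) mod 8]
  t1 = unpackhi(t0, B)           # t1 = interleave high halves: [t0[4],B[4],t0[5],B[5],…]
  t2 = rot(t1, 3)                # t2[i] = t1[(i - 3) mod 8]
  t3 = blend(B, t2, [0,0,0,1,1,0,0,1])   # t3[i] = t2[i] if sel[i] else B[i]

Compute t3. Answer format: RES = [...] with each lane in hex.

RES = [0x14, 0x0b, 0xd2, 0x85, 0xf7, 0xf1, 0x85, 0x37]

t0 = [0x85, 0x45, 0x58, 0x51, 0x85, 0xce, 0x37, 0x93]
t1 = [0x85, 0xf7, 0xce, 0xf1, 0x37, 0x85, 0x93, 0x1d]
t2 = [0x85, 0x93, 0x1d, 0x85, 0xf7, 0xce, 0xf1, 0x37]
t3 = [0x14, 0x0b, 0xd2, 0x85, 0xf7, 0xf1, 0x85, 0x37]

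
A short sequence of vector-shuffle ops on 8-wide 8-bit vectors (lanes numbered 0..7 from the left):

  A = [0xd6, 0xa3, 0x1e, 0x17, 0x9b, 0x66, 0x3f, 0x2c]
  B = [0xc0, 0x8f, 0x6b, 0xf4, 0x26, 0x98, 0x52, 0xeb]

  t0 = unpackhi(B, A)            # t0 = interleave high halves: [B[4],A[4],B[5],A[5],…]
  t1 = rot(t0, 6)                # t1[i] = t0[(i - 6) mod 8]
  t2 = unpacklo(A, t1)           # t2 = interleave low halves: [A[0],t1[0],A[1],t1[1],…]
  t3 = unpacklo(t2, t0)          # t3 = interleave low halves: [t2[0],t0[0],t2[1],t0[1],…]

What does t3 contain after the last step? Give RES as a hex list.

RES = [ 0xd6  0x26  0x98  0x9b  0xa3  0x98  0x66  0x66 ]

→ t0 |26|9b|98|66|52|3f|eb|2c|
→ t1 |98|66|52|3f|eb|2c|26|9b|
→ t2 |d6|98|a3|66|1e|52|17|3f|
→ t3 |d6|26|98|9b|a3|98|66|66|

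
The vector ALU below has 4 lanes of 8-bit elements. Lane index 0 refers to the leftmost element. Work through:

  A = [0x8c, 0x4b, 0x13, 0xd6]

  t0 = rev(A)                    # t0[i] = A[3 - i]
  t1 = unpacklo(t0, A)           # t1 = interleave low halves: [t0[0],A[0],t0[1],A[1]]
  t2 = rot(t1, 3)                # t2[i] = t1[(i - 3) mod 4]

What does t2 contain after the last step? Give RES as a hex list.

RES = [ 0x8c  0x13  0x4b  0xd6 ]

  t0: d6 13 4b 8c
  t1: d6 8c 13 4b
  t2: 8c 13 4b d6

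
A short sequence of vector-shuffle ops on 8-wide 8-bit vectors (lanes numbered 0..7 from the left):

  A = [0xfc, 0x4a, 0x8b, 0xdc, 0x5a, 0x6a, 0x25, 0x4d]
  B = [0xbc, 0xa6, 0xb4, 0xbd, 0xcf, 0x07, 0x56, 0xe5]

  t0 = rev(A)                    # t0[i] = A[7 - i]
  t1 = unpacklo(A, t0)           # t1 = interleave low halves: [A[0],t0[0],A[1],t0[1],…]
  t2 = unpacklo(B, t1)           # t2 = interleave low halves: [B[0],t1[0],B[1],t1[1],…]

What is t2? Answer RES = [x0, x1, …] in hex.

RES = [ 0xbc  0xfc  0xa6  0x4d  0xb4  0x4a  0xbd  0x25 ]

t0 = [0x4d, 0x25, 0x6a, 0x5a, 0xdc, 0x8b, 0x4a, 0xfc]
t1 = [0xfc, 0x4d, 0x4a, 0x25, 0x8b, 0x6a, 0xdc, 0x5a]
t2 = [0xbc, 0xfc, 0xa6, 0x4d, 0xb4, 0x4a, 0xbd, 0x25]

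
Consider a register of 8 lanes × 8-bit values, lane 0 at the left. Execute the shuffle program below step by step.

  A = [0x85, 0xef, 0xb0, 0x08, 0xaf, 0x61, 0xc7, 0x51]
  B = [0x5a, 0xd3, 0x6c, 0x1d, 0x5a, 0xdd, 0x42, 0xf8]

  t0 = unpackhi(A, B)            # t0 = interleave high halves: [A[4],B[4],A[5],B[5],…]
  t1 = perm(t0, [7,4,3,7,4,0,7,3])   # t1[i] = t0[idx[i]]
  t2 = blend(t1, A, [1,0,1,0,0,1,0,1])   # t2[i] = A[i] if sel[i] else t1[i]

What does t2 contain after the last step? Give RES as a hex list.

t0 = [0xaf, 0x5a, 0x61, 0xdd, 0xc7, 0x42, 0x51, 0xf8]
t1 = [0xf8, 0xc7, 0xdd, 0xf8, 0xc7, 0xaf, 0xf8, 0xdd]
t2 = [0x85, 0xc7, 0xb0, 0xf8, 0xc7, 0x61, 0xf8, 0x51]

RES = [ 0x85  0xc7  0xb0  0xf8  0xc7  0x61  0xf8  0x51 ]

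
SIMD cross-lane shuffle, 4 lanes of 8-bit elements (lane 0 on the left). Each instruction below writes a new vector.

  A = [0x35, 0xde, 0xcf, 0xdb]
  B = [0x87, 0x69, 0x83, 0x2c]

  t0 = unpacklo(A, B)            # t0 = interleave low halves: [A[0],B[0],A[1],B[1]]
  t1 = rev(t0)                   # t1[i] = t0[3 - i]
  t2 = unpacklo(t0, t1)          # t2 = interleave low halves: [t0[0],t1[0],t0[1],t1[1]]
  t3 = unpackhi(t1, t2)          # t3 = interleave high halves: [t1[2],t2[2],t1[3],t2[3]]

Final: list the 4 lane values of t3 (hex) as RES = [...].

RES = [ 0x87  0x87  0x35  0xde ]

  t0: 35 87 de 69
  t1: 69 de 87 35
  t2: 35 69 87 de
  t3: 87 87 35 de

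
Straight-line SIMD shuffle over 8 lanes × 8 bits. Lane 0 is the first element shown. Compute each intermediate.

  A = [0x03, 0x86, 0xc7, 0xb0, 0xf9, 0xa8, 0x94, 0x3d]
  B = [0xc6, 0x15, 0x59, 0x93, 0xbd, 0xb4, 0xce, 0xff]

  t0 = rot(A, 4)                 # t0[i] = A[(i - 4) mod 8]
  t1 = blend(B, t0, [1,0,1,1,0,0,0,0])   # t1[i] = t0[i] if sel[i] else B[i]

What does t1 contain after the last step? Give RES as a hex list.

RES = [ 0xf9  0x15  0x94  0x3d  0xbd  0xb4  0xce  0xff ]

→ t0 |f9|a8|94|3d|03|86|c7|b0|
→ t1 |f9|15|94|3d|bd|b4|ce|ff|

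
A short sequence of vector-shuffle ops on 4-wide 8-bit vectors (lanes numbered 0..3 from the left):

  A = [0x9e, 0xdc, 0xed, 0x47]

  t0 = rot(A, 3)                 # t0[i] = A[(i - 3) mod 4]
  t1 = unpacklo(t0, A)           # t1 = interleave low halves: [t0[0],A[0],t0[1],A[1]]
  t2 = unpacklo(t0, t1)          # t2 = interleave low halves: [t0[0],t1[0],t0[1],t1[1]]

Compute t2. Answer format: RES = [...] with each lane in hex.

RES = [0xdc, 0xdc, 0xed, 0x9e]

  t0: dc ed 47 9e
  t1: dc 9e ed dc
  t2: dc dc ed 9e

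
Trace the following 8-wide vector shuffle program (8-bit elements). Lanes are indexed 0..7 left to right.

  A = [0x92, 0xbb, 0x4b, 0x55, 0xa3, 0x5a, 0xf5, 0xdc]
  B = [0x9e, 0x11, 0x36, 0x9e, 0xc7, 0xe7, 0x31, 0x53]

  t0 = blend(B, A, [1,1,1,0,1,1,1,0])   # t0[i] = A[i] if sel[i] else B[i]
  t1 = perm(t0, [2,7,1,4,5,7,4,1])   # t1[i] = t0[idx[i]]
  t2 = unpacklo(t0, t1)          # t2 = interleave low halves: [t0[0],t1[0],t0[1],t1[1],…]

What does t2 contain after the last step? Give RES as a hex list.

→ t0 |92|bb|4b|9e|a3|5a|f5|53|
→ t1 |4b|53|bb|a3|5a|53|a3|bb|
→ t2 |92|4b|bb|53|4b|bb|9e|a3|

RES = [0x92, 0x4b, 0xbb, 0x53, 0x4b, 0xbb, 0x9e, 0xa3]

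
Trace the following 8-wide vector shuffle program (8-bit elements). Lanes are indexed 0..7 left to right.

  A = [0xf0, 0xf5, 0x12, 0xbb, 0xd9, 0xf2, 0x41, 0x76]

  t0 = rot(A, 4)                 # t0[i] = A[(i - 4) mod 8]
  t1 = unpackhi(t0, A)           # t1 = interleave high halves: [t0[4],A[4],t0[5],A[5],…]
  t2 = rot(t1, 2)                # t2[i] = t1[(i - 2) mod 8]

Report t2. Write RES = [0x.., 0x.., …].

t0 = [0xd9, 0xf2, 0x41, 0x76, 0xf0, 0xf5, 0x12, 0xbb]
t1 = [0xf0, 0xd9, 0xf5, 0xf2, 0x12, 0x41, 0xbb, 0x76]
t2 = [0xbb, 0x76, 0xf0, 0xd9, 0xf5, 0xf2, 0x12, 0x41]

RES = [ 0xbb  0x76  0xf0  0xd9  0xf5  0xf2  0x12  0x41 ]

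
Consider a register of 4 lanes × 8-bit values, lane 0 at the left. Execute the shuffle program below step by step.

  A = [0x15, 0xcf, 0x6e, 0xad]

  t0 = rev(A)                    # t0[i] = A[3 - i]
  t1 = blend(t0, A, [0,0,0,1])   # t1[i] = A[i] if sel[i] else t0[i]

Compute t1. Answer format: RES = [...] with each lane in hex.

RES = [ 0xad  0x6e  0xcf  0xad ]

t0 = [0xad, 0x6e, 0xcf, 0x15]
t1 = [0xad, 0x6e, 0xcf, 0xad]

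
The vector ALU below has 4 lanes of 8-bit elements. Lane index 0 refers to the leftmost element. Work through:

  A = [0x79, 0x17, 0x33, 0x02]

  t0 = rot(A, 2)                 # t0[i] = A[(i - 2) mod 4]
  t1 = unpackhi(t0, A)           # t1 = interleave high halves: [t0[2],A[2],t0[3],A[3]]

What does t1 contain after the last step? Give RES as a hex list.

  t0: 33 02 79 17
  t1: 79 33 17 02

RES = [0x79, 0x33, 0x17, 0x02]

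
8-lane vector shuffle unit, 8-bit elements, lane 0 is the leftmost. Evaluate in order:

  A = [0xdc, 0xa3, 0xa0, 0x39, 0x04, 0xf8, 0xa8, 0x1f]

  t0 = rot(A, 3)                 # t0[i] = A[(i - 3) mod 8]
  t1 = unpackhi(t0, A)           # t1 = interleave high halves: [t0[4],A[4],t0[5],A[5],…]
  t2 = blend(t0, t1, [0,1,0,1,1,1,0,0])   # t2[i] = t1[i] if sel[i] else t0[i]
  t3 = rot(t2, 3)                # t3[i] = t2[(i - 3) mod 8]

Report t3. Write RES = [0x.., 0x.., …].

RES = [ 0xa8  0x39  0x04  0xf8  0x04  0x1f  0xf8  0x39 ]

t0 = [0xf8, 0xa8, 0x1f, 0xdc, 0xa3, 0xa0, 0x39, 0x04]
t1 = [0xa3, 0x04, 0xa0, 0xf8, 0x39, 0xa8, 0x04, 0x1f]
t2 = [0xf8, 0x04, 0x1f, 0xf8, 0x39, 0xa8, 0x39, 0x04]
t3 = [0xa8, 0x39, 0x04, 0xf8, 0x04, 0x1f, 0xf8, 0x39]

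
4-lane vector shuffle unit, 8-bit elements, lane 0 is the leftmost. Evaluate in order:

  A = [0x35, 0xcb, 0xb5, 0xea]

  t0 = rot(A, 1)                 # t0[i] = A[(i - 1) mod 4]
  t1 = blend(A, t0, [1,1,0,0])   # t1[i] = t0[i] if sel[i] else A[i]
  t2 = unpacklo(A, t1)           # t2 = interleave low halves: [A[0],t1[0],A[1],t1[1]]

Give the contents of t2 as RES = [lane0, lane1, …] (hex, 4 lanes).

t0 = [0xea, 0x35, 0xcb, 0xb5]
t1 = [0xea, 0x35, 0xb5, 0xea]
t2 = [0x35, 0xea, 0xcb, 0x35]

RES = [ 0x35  0xea  0xcb  0x35 ]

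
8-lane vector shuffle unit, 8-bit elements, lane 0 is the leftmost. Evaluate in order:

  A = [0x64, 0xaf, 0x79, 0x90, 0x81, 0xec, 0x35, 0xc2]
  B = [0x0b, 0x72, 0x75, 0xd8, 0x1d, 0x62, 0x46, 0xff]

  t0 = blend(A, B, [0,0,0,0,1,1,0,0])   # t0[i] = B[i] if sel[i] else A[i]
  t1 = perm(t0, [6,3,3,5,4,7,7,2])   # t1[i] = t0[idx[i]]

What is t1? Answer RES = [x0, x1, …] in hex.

RES = [0x35, 0x90, 0x90, 0x62, 0x1d, 0xc2, 0xc2, 0x79]

→ t0 |64|af|79|90|1d|62|35|c2|
→ t1 |35|90|90|62|1d|c2|c2|79|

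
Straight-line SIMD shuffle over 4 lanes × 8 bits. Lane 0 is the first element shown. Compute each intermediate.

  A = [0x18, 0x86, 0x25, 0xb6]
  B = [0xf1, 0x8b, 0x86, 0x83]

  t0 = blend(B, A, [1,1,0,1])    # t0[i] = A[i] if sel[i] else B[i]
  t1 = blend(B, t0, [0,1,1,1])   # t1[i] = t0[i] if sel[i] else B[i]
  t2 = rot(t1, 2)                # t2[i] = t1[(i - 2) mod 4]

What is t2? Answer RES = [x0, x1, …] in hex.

RES = [0x86, 0xb6, 0xf1, 0x86]

  t0: 18 86 86 b6
  t1: f1 86 86 b6
  t2: 86 b6 f1 86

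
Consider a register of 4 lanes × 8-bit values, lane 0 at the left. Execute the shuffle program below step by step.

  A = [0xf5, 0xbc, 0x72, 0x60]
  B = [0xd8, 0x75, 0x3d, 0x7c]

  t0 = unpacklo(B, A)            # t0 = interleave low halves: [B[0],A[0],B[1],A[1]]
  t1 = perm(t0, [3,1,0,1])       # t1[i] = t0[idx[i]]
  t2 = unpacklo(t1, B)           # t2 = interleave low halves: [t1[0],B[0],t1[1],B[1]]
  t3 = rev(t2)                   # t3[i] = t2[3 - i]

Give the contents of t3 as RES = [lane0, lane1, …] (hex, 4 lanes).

→ t0 |d8|f5|75|bc|
→ t1 |bc|f5|d8|f5|
→ t2 |bc|d8|f5|75|
→ t3 |75|f5|d8|bc|

RES = [ 0x75  0xf5  0xd8  0xbc ]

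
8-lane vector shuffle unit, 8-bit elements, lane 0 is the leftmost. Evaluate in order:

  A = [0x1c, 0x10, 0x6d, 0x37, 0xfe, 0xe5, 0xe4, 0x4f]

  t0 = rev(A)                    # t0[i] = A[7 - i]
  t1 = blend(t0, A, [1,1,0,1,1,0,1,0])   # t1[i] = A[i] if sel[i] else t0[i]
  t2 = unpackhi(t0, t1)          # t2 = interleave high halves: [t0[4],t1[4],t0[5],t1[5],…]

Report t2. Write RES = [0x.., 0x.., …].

RES = [ 0x37  0xfe  0x6d  0x6d  0x10  0xe4  0x1c  0x1c ]

t0 = [0x4f, 0xe4, 0xe5, 0xfe, 0x37, 0x6d, 0x10, 0x1c]
t1 = [0x1c, 0x10, 0xe5, 0x37, 0xfe, 0x6d, 0xe4, 0x1c]
t2 = [0x37, 0xfe, 0x6d, 0x6d, 0x10, 0xe4, 0x1c, 0x1c]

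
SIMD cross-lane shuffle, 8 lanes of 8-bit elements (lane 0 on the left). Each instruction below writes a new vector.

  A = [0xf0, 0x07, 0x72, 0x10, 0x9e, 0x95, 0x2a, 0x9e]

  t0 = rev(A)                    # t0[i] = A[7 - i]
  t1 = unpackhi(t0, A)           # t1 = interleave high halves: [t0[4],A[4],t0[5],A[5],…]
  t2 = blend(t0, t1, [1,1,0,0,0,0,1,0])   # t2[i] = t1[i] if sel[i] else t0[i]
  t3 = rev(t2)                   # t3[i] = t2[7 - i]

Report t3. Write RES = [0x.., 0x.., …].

RES = [ 0xf0  0xf0  0x72  0x10  0x9e  0x95  0x9e  0x10 ]

→ t0 |9e|2a|95|9e|10|72|07|f0|
→ t1 |10|9e|72|95|07|2a|f0|9e|
→ t2 |10|9e|95|9e|10|72|f0|f0|
→ t3 |f0|f0|72|10|9e|95|9e|10|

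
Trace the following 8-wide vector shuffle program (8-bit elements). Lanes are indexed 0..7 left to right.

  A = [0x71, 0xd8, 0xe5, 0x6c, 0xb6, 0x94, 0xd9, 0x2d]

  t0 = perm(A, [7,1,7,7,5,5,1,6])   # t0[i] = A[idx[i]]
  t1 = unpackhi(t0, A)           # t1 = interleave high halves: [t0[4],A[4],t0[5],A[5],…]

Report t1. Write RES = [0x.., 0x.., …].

RES = [ 0x94  0xb6  0x94  0x94  0xd8  0xd9  0xd9  0x2d ]

t0 = [0x2d, 0xd8, 0x2d, 0x2d, 0x94, 0x94, 0xd8, 0xd9]
t1 = [0x94, 0xb6, 0x94, 0x94, 0xd8, 0xd9, 0xd9, 0x2d]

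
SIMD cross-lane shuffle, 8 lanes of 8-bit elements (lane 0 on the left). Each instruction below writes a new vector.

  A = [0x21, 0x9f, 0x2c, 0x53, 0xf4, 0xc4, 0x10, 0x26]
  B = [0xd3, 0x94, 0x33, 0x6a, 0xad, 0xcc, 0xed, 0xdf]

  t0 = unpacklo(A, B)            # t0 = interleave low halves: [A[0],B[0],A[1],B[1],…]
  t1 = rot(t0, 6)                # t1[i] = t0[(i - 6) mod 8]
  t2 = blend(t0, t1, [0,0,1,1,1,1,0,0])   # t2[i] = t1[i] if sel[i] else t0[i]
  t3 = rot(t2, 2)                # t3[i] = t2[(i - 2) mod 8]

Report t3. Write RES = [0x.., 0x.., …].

RES = [ 0x53  0x6a  0x21  0xd3  0x2c  0x33  0x53  0x6a ]

  t0: 21 d3 9f 94 2c 33 53 6a
  t1: 9f 94 2c 33 53 6a 21 d3
  t2: 21 d3 2c 33 53 6a 53 6a
  t3: 53 6a 21 d3 2c 33 53 6a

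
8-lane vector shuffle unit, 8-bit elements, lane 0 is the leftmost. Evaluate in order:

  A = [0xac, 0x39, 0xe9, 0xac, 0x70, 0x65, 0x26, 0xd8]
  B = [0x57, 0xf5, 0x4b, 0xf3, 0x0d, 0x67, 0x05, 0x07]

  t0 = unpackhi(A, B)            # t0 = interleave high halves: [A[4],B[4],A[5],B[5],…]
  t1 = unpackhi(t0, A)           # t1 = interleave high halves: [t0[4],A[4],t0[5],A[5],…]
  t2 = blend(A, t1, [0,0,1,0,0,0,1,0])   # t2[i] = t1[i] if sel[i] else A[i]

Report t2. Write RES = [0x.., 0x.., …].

  t0: 70 0d 65 67 26 05 d8 07
  t1: 26 70 05 65 d8 26 07 d8
  t2: ac 39 05 ac 70 65 07 d8

RES = [0xac, 0x39, 0x05, 0xac, 0x70, 0x65, 0x07, 0xd8]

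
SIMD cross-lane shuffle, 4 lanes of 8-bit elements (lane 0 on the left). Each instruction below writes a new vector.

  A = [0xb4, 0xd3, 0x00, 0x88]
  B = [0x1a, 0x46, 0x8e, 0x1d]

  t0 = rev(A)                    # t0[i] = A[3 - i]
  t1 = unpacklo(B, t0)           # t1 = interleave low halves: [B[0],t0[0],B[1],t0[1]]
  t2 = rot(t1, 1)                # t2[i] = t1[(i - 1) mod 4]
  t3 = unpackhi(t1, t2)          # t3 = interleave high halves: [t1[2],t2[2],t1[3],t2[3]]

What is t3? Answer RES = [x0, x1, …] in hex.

  t0: 88 00 d3 b4
  t1: 1a 88 46 00
  t2: 00 1a 88 46
  t3: 46 88 00 46

RES = [0x46, 0x88, 0x00, 0x46]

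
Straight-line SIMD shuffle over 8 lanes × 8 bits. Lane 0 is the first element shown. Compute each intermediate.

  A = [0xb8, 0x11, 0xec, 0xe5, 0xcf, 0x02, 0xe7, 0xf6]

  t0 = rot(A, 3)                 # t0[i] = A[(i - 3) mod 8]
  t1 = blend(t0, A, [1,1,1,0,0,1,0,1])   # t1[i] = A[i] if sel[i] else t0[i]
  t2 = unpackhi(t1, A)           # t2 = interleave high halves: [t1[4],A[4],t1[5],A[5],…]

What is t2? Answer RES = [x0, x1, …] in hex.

→ t0 |02|e7|f6|b8|11|ec|e5|cf|
→ t1 |b8|11|ec|b8|11|02|e5|f6|
→ t2 |11|cf|02|02|e5|e7|f6|f6|

RES = [ 0x11  0xcf  0x02  0x02  0xe5  0xe7  0xf6  0xf6 ]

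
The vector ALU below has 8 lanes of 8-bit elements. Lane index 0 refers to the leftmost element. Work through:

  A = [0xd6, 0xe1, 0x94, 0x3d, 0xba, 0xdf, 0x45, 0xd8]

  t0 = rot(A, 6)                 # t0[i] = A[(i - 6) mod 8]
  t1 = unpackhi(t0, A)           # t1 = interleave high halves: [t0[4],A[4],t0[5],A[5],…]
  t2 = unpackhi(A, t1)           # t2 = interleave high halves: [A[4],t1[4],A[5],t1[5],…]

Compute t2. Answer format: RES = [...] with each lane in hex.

t0 = [0x94, 0x3d, 0xba, 0xdf, 0x45, 0xd8, 0xd6, 0xe1]
t1 = [0x45, 0xba, 0xd8, 0xdf, 0xd6, 0x45, 0xe1, 0xd8]
t2 = [0xba, 0xd6, 0xdf, 0x45, 0x45, 0xe1, 0xd8, 0xd8]

RES = [ 0xba  0xd6  0xdf  0x45  0x45  0xe1  0xd8  0xd8 ]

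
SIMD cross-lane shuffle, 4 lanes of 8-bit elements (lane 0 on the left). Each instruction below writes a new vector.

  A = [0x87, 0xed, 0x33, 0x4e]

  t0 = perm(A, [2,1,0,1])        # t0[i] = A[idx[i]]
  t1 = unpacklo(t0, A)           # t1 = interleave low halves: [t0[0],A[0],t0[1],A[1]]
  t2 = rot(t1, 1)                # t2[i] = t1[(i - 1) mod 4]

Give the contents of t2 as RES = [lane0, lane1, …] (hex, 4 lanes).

  t0: 33 ed 87 ed
  t1: 33 87 ed ed
  t2: ed 33 87 ed

RES = [0xed, 0x33, 0x87, 0xed]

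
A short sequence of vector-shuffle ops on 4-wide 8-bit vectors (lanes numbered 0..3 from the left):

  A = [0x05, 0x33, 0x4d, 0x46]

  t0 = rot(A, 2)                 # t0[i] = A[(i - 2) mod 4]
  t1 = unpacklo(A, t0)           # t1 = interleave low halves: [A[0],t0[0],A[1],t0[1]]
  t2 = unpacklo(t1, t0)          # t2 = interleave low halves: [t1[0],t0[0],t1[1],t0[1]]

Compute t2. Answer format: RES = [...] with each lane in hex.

RES = [ 0x05  0x4d  0x4d  0x46 ]

  t0: 4d 46 05 33
  t1: 05 4d 33 46
  t2: 05 4d 4d 46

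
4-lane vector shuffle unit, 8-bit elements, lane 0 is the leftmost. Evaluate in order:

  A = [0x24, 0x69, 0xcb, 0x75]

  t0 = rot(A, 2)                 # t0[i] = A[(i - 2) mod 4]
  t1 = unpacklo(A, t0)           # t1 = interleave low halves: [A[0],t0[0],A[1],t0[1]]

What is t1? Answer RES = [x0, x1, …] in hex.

RES = [ 0x24  0xcb  0x69  0x75 ]

→ t0 |cb|75|24|69|
→ t1 |24|cb|69|75|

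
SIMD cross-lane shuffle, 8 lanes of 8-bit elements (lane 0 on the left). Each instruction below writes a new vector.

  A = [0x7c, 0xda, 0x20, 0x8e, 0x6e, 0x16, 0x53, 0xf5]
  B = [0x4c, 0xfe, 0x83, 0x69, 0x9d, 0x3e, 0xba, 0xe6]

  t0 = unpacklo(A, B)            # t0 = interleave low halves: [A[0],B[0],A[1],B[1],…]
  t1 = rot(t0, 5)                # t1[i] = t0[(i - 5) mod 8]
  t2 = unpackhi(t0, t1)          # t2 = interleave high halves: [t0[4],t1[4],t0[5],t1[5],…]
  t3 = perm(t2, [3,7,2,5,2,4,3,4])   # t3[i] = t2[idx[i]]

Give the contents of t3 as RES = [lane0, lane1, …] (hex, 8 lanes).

RES = [ 0x7c  0xda  0x83  0x4c  0x83  0x8e  0x7c  0x8e ]

→ t0 |7c|4c|da|fe|20|83|8e|69|
→ t1 |fe|20|83|8e|69|7c|4c|da|
→ t2 |20|69|83|7c|8e|4c|69|da|
→ t3 |7c|da|83|4c|83|8e|7c|8e|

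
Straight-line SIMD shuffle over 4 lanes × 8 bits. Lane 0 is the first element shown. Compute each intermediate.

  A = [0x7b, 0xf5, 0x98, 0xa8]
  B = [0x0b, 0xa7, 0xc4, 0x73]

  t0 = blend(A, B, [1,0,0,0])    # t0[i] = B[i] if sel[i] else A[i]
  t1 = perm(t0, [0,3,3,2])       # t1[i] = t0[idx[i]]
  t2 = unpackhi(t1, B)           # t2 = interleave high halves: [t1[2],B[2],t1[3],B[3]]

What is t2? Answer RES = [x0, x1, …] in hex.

RES = [ 0xa8  0xc4  0x98  0x73 ]

  t0: 0b f5 98 a8
  t1: 0b a8 a8 98
  t2: a8 c4 98 73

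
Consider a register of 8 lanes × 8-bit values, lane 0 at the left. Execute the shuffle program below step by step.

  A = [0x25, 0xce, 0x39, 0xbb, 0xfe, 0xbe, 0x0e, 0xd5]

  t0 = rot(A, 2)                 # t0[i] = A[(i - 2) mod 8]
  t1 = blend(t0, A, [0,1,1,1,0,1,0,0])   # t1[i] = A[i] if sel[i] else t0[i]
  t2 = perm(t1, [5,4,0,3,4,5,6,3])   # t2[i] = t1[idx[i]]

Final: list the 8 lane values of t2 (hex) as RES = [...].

  t0: 0e d5 25 ce 39 bb fe be
  t1: 0e ce 39 bb 39 be fe be
  t2: be 39 0e bb 39 be fe bb

RES = [ 0xbe  0x39  0x0e  0xbb  0x39  0xbe  0xfe  0xbb ]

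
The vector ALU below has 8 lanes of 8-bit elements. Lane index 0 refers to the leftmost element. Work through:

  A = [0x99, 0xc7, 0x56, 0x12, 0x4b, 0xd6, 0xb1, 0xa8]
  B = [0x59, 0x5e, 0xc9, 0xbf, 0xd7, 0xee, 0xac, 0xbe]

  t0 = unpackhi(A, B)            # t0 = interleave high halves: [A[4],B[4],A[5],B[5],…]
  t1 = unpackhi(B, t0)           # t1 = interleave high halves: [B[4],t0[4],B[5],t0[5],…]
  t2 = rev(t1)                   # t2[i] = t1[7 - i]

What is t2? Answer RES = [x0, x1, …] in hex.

RES = [ 0xbe  0xbe  0xa8  0xac  0xac  0xee  0xb1  0xd7 ]

t0 = [0x4b, 0xd7, 0xd6, 0xee, 0xb1, 0xac, 0xa8, 0xbe]
t1 = [0xd7, 0xb1, 0xee, 0xac, 0xac, 0xa8, 0xbe, 0xbe]
t2 = [0xbe, 0xbe, 0xa8, 0xac, 0xac, 0xee, 0xb1, 0xd7]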